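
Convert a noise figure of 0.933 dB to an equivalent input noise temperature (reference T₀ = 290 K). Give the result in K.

69.5 K

F = 10^(0.933/10) = 1.23965
T_e = (F − 1)·T₀ = (1.23965 − 1) × 290 = 69.5 K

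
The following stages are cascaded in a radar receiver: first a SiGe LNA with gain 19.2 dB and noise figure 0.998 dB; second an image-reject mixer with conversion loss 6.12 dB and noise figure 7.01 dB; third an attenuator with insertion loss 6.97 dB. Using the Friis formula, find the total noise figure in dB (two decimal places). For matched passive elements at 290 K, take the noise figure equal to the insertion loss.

1.77 dB

Convert to linear (a loss of L dB is a gain of −L dB): F_i = 10^(NF_i/10), G_i = 10^(G_i,dB/10)
  Stage 1: F_1 = 10^(0.998/10) = 1.258, G_1 = 10^(19.2/10) = 83.18
  Stage 2: F_2 = 10^(7.01/10) = 5.023, G_2 = 10^(−6.12/10) = 0.2443
  Stage 3: F_3 = 10^(6.97/10) = 4.977, G_3 = 10^(−6.97/10) = 0.2009
Friis cascade:
  F = 1.258 + (5.023 − 1)/83.18 + (4.977 − 1)/20.32 = 1.502
NF = 10 log₁₀(1.502) = 1.77 dB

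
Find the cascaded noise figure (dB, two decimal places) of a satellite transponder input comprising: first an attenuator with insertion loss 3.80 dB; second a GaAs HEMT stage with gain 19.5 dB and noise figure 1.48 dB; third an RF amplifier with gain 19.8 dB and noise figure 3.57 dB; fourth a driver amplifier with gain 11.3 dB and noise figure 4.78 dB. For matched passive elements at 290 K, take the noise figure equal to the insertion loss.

Convert to linear (a loss of L dB is a gain of −L dB): F_i = 10^(NF_i/10), G_i = 10^(G_i,dB/10)
  Stage 1: F_1 = 10^(3.80/10) = 2.399, G_1 = 10^(−3.80/10) = 0.4169
  Stage 2: F_2 = 10^(1.48/10) = 1.406, G_2 = 10^(19.5/10) = 89.13
  Stage 3: F_3 = 10^(3.57/10) = 2.275, G_3 = 10^(19.8/10) = 95.50
  Stage 4: F_4 = 10^(4.78/10) = 3.006, G_4 = 10^(11.3/10) = 13.49
Friis cascade:
  F = 2.399 + (1.406 − 1)/0.4169 + (2.275 − 1)/37.15 + (3.006 − 1)/3548 = 3.408
NF = 10 log₁₀(3.408) = 5.32 dB

5.32 dB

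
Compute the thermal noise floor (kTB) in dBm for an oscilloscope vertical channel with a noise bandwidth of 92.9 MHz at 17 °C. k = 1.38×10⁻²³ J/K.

T = 17 °C + 273.15 = 290.15 K
P_n = kTB = 1.38×10⁻²³ × 290.15 × 9.29×10⁷ = 3.72×10⁻¹³ W
In dBm: 10 log₁₀(3.72×10⁻¹³ / 10⁻³) = −94.3 dBm

−94.3 dBm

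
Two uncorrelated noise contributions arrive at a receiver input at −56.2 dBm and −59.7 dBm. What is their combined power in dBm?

Convert to linear, add, convert back:
P₁ = 2.40×10⁻⁹ W, P₂ = 1.07×10⁻⁹ W
P_tot = 3.47×10⁻⁹ W → 10 log₁₀(P_tot / 10⁻³) = −54.6 dBm

−54.6 dBm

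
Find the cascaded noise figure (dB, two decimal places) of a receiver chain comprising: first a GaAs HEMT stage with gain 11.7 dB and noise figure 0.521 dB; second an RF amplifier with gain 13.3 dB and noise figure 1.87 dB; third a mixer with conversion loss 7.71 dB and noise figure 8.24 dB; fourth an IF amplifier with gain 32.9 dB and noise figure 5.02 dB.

0.87 dB

Convert to linear (a loss of L dB is a gain of −L dB): F_i = 10^(NF_i/10), G_i = 10^(G_i,dB/10)
  Stage 1: F_1 = 10^(0.521/10) = 1.127, G_1 = 10^(11.7/10) = 14.79
  Stage 2: F_2 = 10^(1.87/10) = 1.538, G_2 = 10^(13.3/10) = 21.38
  Stage 3: F_3 = 10^(8.24/10) = 6.668, G_3 = 10^(−7.71/10) = 0.1694
  Stage 4: F_4 = 10^(5.02/10) = 3.177, G_4 = 10^(32.9/10) = 1950
Friis cascade:
  F = 1.127 + (1.538 − 1)/14.79 + (6.668 − 1)/316.2 + (3.177 − 1)/53.58 = 1.222
NF = 10 log₁₀(1.222) = 0.87 dB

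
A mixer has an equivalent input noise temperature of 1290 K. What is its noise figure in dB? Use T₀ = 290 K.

F = 1 + T_e/T₀ = 1 + 1290/290 = 5.44828
NF = 10 log₁₀(5.44828) = 7.36 dB

7.36 dB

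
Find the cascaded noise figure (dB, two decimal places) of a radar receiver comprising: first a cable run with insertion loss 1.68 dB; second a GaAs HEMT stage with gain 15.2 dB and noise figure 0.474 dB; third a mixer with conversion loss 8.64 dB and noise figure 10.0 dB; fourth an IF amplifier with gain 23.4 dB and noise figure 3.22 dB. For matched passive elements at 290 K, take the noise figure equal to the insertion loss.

3.80 dB

Convert to linear (a loss of L dB is a gain of −L dB): F_i = 10^(NF_i/10), G_i = 10^(G_i,dB/10)
  Stage 1: F_1 = 10^(1.68/10) = 1.472, G_1 = 10^(−1.68/10) = 0.6792
  Stage 2: F_2 = 10^(0.474/10) = 1.115, G_2 = 10^(15.2/10) = 33.11
  Stage 3: F_3 = 10^(10.0/10) = 10.00, G_3 = 10^(−8.64/10) = 0.1368
  Stage 4: F_4 = 10^(3.22/10) = 2.099, G_4 = 10^(23.4/10) = 218.8
Friis cascade:
  F = 1.472 + (1.115 − 1)/0.6792 + (10.00 − 1)/22.49 + (2.099 − 1)/3.076 = 2.400
NF = 10 log₁₀(2.400) = 3.80 dB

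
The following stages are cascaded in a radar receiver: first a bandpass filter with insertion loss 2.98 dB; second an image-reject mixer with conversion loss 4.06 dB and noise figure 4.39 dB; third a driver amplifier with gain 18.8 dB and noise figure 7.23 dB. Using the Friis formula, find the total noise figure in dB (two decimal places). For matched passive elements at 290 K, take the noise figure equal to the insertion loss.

14.33 dB

Convert to linear (a loss of L dB is a gain of −L dB): F_i = 10^(NF_i/10), G_i = 10^(G_i,dB/10)
  Stage 1: F_1 = 10^(2.98/10) = 1.986, G_1 = 10^(−2.98/10) = 0.5035
  Stage 2: F_2 = 10^(4.39/10) = 2.748, G_2 = 10^(−4.06/10) = 0.3926
  Stage 3: F_3 = 10^(7.23/10) = 5.284, G_3 = 10^(18.8/10) = 75.86
Friis cascade:
  F = 1.986 + (2.748 − 1)/0.5035 + (5.284 − 1)/0.1977 = 27.13
NF = 10 log₁₀(27.13) = 14.33 dB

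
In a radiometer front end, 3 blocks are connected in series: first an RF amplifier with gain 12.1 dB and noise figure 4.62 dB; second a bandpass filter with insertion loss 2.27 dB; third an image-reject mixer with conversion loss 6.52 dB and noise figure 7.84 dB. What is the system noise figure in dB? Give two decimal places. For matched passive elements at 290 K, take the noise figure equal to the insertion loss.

Convert to linear (a loss of L dB is a gain of −L dB): F_i = 10^(NF_i/10), G_i = 10^(G_i,dB/10)
  Stage 1: F_1 = 10^(4.62/10) = 2.897, G_1 = 10^(12.1/10) = 16.22
  Stage 2: F_2 = 10^(2.27/10) = 1.687, G_2 = 10^(−2.27/10) = 0.5929
  Stage 3: F_3 = 10^(7.84/10) = 6.081, G_3 = 10^(−6.52/10) = 0.2228
Friis cascade:
  F = 2.897 + (1.687 − 1)/16.22 + (6.081 − 1)/9.616 = 3.468
NF = 10 log₁₀(3.468) = 5.40 dB

5.40 dB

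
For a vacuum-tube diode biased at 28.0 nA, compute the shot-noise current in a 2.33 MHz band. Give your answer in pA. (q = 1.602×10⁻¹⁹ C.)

I_n = √(2qI·B)
2qI·B = 2 × 1.602×10⁻¹⁹ × 2.80×10⁻⁸ × 2.33×10⁶ = 2.09×10⁻²⁰ A²
I_n = √(2.09×10⁻²⁰) = 1.45×10⁻¹⁰ A = 145 pA

145 pA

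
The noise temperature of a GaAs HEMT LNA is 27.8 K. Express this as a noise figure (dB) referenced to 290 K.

0.398 dB

F = 1 + T_e/T₀ = 1 + 27.8/290 = 1.09586
NF = 10 log₁₀(1.09586) = 0.398 dB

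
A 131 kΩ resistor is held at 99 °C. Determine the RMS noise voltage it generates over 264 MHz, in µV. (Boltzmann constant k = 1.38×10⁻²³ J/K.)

T = 99 °C + 273.15 = 372.15 K
V_n = √(4kTRB)
4kTRB = 4 × 1.38×10⁻²³ × 372.15 × 1.31×10⁵ × 2.64×10⁸ = 7.10×10⁻⁷ V²
V_n = √(7.10×10⁻⁷) = 8.43×10⁻⁴ V = 843 µV

843 µV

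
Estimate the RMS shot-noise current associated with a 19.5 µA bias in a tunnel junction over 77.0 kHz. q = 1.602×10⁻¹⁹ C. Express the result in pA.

I_n = √(2qI·B)
2qI·B = 2 × 1.602×10⁻¹⁹ × 1.95×10⁻⁵ × 7.70×10⁴ = 4.81×10⁻¹⁹ A²
I_n = √(4.81×10⁻¹⁹) = 6.94×10⁻¹⁰ A = 694 pA

694 pA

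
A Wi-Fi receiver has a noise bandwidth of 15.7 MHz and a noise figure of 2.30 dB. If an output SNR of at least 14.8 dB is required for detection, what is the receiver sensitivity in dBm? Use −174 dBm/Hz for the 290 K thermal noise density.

Sensitivity = −174 + 10 log₁₀(B) + NF + SNR_min
= −174 + 71.96 + 2.30 + 14.8
= −84.94 dBm → −84.9 dBm

−84.9 dBm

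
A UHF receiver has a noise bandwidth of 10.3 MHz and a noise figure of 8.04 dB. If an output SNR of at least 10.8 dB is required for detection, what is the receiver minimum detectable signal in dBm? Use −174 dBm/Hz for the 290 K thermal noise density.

Sensitivity = −174 + 10 log₁₀(B) + NF + SNR_min
= −174 + 70.13 + 8.04 + 10.8
= −85.03 dBm → −85.0 dBm

−85.0 dBm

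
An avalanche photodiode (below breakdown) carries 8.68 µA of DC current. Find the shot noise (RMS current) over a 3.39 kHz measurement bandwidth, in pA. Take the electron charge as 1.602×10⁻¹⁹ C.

I_n = √(2qI·B)
2qI·B = 2 × 1.602×10⁻¹⁹ × 8.68×10⁻⁶ × 3.39×10³ = 9.43×10⁻²¹ A²
I_n = √(9.43×10⁻²¹) = 9.71×10⁻¹¹ A = 97.1 pA

97.1 pA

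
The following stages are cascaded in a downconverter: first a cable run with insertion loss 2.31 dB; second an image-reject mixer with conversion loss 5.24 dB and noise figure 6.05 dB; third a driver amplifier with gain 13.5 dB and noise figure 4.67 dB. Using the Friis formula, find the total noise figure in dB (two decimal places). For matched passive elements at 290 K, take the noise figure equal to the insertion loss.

12.51 dB

Convert to linear (a loss of L dB is a gain of −L dB): F_i = 10^(NF_i/10), G_i = 10^(G_i,dB/10)
  Stage 1: F_1 = 10^(2.31/10) = 1.702, G_1 = 10^(−2.31/10) = 0.5875
  Stage 2: F_2 = 10^(6.05/10) = 4.027, G_2 = 10^(−5.24/10) = 0.2992
  Stage 3: F_3 = 10^(4.67/10) = 2.931, G_3 = 10^(13.5/10) = 22.39
Friis cascade:
  F = 1.702 + (4.027 − 1)/0.5875 + (2.931 − 1)/0.1758 = 17.84
NF = 10 log₁₀(17.84) = 12.51 dB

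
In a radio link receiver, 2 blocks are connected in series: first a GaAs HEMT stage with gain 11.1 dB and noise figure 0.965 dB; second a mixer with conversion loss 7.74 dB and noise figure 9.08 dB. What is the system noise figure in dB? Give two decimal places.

2.55 dB

Convert to linear (a loss of L dB is a gain of −L dB): F_i = 10^(NF_i/10), G_i = 10^(G_i,dB/10)
  Stage 1: F_1 = 10^(0.965/10) = 1.249, G_1 = 10^(11.1/10) = 12.88
  Stage 2: F_2 = 10^(9.08/10) = 8.091, G_2 = 10^(−7.74/10) = 0.1683
Friis cascade:
  F = 1.249 + (8.091 − 1)/12.88 = 1.799
NF = 10 log₁₀(1.799) = 2.55 dB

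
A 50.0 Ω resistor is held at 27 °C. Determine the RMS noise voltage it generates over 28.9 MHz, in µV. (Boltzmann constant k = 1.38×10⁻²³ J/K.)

T = 27 °C + 273.15 = 300.15 K
V_n = √(4kTRB)
4kTRB = 4 × 1.38×10⁻²³ × 300.15 × 5.00×10¹ × 2.89×10⁷ = 2.39×10⁻¹¹ V²
V_n = √(2.39×10⁻¹¹) = 4.89×10⁻⁶ V = 4.89 µV

4.89 µV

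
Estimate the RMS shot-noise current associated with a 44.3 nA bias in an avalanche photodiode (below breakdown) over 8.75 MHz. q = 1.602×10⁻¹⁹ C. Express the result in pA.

352 pA

I_n = √(2qI·B)
2qI·B = 2 × 1.602×10⁻¹⁹ × 4.43×10⁻⁸ × 8.75×10⁶ = 1.24×10⁻¹⁹ A²
I_n = √(1.24×10⁻¹⁹) = 3.52×10⁻¹⁰ A = 352 pA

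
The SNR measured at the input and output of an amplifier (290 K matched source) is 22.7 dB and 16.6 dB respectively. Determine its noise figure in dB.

6.1 dB

NF (dB) = SNR_in(dB) − SNR_out(dB) when the source is at T₀
NF = 22.7 − 16.6 = 6.1 dB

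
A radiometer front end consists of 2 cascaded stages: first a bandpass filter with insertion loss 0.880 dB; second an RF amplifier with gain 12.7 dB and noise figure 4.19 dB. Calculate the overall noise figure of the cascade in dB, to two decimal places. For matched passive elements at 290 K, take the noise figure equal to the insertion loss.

5.07 dB

Convert to linear (a loss of L dB is a gain of −L dB): F_i = 10^(NF_i/10), G_i = 10^(G_i,dB/10)
  Stage 1: F_1 = 10^(0.880/10) = 1.225, G_1 = 10^(−0.880/10) = 0.8166
  Stage 2: F_2 = 10^(4.19/10) = 2.624, G_2 = 10^(12.7/10) = 18.62
Friis cascade:
  F = 1.225 + (2.624 − 1)/0.8166 = 3.214
NF = 10 log₁₀(3.214) = 5.07 dB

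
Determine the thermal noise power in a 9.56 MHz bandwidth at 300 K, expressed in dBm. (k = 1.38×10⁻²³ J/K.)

P_n = kTB = 1.38×10⁻²³ × 300 × 9.56×10⁶ = 3.96×10⁻¹⁴ W
In dBm: 10 log₁₀(3.96×10⁻¹⁴ / 10⁻³) = −104.0 dBm

−104.0 dBm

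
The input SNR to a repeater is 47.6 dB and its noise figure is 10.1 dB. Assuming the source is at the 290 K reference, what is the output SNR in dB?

37.5 dB

By definition F = SNR_in/SNR_out, so in dB: SNR_out = SNR_in − NF
SNR_out = 47.6 − 10.1 = 37.5 dB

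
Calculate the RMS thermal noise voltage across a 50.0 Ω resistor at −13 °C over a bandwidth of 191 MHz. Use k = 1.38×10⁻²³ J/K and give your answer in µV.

T = −13 °C + 273.15 = 260.15 K
V_n = √(4kTRB)
4kTRB = 4 × 1.38×10⁻²³ × 260.15 × 5.00×10¹ × 1.91×10⁸ = 1.37×10⁻¹⁰ V²
V_n = √(1.37×10⁻¹⁰) = 1.17×10⁻⁵ V = 11.7 µV

11.7 µV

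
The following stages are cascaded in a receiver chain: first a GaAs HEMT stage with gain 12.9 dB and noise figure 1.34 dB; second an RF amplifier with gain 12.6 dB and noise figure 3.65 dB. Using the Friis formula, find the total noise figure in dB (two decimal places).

1.55 dB

Convert to linear (a loss of L dB is a gain of −L dB): F_i = 10^(NF_i/10), G_i = 10^(G_i,dB/10)
  Stage 1: F_1 = 10^(1.34/10) = 1.361, G_1 = 10^(12.9/10) = 19.50
  Stage 2: F_2 = 10^(3.65/10) = 2.317, G_2 = 10^(12.6/10) = 18.20
Friis cascade:
  F = 1.361 + (2.317 − 1)/19.50 = 1.429
NF = 10 log₁₀(1.429) = 1.55 dB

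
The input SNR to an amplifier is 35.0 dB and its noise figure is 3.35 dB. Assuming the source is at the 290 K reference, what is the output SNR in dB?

By definition F = SNR_in/SNR_out, so in dB: SNR_out = SNR_in − NF
SNR_out = 35.0 − 3.35 = 31.65 dB

31.65 dB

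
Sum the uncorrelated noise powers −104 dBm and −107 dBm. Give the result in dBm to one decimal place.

Convert to linear, add, convert back:
P₁ = 3.98×10⁻¹⁴ W, P₂ = 2.00×10⁻¹⁴ W
P_tot = 5.98×10⁻¹⁴ W → 10 log₁₀(P_tot / 10⁻³) = −102.2 dBm

−102.2 dBm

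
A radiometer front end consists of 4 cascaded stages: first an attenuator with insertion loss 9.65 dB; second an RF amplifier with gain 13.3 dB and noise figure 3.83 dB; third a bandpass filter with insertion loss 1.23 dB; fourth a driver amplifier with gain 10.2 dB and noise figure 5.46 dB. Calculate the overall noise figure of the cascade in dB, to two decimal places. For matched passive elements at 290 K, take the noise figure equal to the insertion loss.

13.78 dB

Convert to linear (a loss of L dB is a gain of −L dB): F_i = 10^(NF_i/10), G_i = 10^(G_i,dB/10)
  Stage 1: F_1 = 10^(9.65/10) = 9.226, G_1 = 10^(−9.65/10) = 0.1084
  Stage 2: F_2 = 10^(3.83/10) = 2.415, G_2 = 10^(13.3/10) = 21.38
  Stage 3: F_3 = 10^(1.23/10) = 1.327, G_3 = 10^(−1.23/10) = 0.7534
  Stage 4: F_4 = 10^(5.46/10) = 3.516, G_4 = 10^(10.2/10) = 10.47
Friis cascade:
  F = 9.226 + (2.415 − 1)/0.1084 + (1.327 − 1)/2.317 + (3.516 − 1)/1.746 = 23.87
NF = 10 log₁₀(23.87) = 13.78 dB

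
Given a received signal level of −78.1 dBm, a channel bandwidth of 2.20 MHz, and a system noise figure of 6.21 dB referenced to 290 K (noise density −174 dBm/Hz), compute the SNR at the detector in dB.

26.3 dB

Noise floor: N = −174 + 10 log₁₀(B) + NF
10 log₁₀(2.20×10⁶) = 63.42 dB
N = −174 + 63.42 + 6.21 = −104.37 dBm
SNR = P_sig − N = −78.1 − (−104.37) = 26.27 dB → 26.3 dB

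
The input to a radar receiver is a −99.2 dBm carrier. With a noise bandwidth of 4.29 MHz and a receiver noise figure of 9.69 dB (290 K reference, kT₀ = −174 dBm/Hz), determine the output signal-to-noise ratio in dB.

−1.2 dB

Noise floor: N = −174 + 10 log₁₀(B) + NF
10 log₁₀(4.29×10⁶) = 66.32 dB
N = −174 + 66.32 + 9.69 = −97.99 dBm
SNR = P_sig − N = −99.2 − (−97.99) = −1.21 dB → −1.2 dB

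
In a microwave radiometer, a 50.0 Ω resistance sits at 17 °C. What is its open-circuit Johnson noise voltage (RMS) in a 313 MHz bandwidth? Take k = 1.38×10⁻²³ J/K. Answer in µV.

15.8 µV

T = 17 °C + 273.15 = 290.15 K
V_n = √(4kTRB)
4kTRB = 4 × 1.38×10⁻²³ × 290.15 × 5.00×10¹ × 3.13×10⁸ = 2.51×10⁻¹⁰ V²
V_n = √(2.51×10⁻¹⁰) = 1.58×10⁻⁵ V = 15.8 µV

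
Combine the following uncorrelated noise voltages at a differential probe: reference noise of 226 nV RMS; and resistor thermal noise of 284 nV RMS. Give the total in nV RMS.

363 nV

Uncorrelated sources add in power (mean-square): V_tot = √(ΣV_i²)
V_tot = √[(2.26×10⁻⁷)² + (2.84×10⁻⁷)²] = 3.63×10⁻⁷ V = 363 nV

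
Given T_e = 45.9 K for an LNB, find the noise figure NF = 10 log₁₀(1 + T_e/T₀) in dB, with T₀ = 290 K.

F = 1 + T_e/T₀ = 1 + 45.9/290 = 1.15828
NF = 10 log₁₀(1.15828) = 0.638 dB

0.638 dB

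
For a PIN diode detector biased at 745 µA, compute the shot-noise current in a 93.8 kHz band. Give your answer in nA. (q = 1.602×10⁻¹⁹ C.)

I_n = √(2qI·B)
2qI·B = 2 × 1.602×10⁻¹⁹ × 7.45×10⁻⁴ × 9.38×10⁴ = 2.24×10⁻¹⁷ A²
I_n = √(2.24×10⁻¹⁷) = 4.73×10⁻⁹ A = 4.73 nA

4.73 nA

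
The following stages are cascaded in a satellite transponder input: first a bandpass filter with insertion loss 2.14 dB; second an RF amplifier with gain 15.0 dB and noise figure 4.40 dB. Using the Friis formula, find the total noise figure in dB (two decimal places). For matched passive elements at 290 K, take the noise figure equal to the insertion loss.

6.54 dB

Convert to linear (a loss of L dB is a gain of −L dB): F_i = 10^(NF_i/10), G_i = 10^(G_i,dB/10)
  Stage 1: F_1 = 10^(2.14/10) = 1.637, G_1 = 10^(−2.14/10) = 0.6109
  Stage 2: F_2 = 10^(4.40/10) = 2.754, G_2 = 10^(15.0/10) = 31.62
Friis cascade:
  F = 1.637 + (2.754 − 1)/0.6109 = 4.508
NF = 10 log₁₀(4.508) = 6.54 dB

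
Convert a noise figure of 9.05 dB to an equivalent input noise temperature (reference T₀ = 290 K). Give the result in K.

2040 K

F = 10^(9.05/10) = 8.03526
T_e = (F − 1)·T₀ = (8.03526 − 1) × 290 = 2040 K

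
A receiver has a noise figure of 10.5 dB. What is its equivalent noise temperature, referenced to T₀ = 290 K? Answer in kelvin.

2964 K

F = 10^(10.5/10) = 11.2202
T_e = (F − 1)·T₀ = (11.2202 − 1) × 290 = 2964 K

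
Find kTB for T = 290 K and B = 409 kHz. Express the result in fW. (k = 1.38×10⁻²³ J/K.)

1.64 fW

P_n = kTB = 1.38×10⁻²³ × 290 × 4.09×10⁵ = 1.64×10⁻¹⁵ W = 1.64 fW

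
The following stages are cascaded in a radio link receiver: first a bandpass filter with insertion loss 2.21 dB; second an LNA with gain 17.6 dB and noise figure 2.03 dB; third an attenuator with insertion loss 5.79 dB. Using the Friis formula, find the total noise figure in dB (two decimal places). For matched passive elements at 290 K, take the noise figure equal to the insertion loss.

Convert to linear (a loss of L dB is a gain of −L dB): F_i = 10^(NF_i/10), G_i = 10^(G_i,dB/10)
  Stage 1: F_1 = 10^(2.21/10) = 1.663, G_1 = 10^(−2.21/10) = 0.6012
  Stage 2: F_2 = 10^(2.03/10) = 1.596, G_2 = 10^(17.6/10) = 57.54
  Stage 3: F_3 = 10^(5.79/10) = 3.793, G_3 = 10^(−5.79/10) = 0.2636
Friis cascade:
  F = 1.663 + (1.596 − 1)/0.6012 + (3.793 − 1)/34.59 = 2.735
NF = 10 log₁₀(2.735) = 4.37 dB

4.37 dB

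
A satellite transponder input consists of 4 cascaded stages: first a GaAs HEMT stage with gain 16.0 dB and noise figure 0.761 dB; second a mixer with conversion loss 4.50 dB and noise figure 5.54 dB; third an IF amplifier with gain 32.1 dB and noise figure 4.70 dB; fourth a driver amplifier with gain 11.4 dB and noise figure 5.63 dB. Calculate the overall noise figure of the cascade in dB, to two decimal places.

1.44 dB

Convert to linear (a loss of L dB is a gain of −L dB): F_i = 10^(NF_i/10), G_i = 10^(G_i,dB/10)
  Stage 1: F_1 = 10^(0.761/10) = 1.192, G_1 = 10^(16.0/10) = 39.81
  Stage 2: F_2 = 10^(5.54/10) = 3.581, G_2 = 10^(−4.50/10) = 0.3548
  Stage 3: F_3 = 10^(4.70/10) = 2.951, G_3 = 10^(32.1/10) = 1622
  Stage 4: F_4 = 10^(5.63/10) = 3.656, G_4 = 10^(11.4/10) = 13.80
Friis cascade:
  F = 1.192 + (3.581 − 1)/39.81 + (2.951 − 1)/14.13 + (3.656 − 1)/2.291×10⁴ = 1.395
NF = 10 log₁₀(1.395) = 1.44 dB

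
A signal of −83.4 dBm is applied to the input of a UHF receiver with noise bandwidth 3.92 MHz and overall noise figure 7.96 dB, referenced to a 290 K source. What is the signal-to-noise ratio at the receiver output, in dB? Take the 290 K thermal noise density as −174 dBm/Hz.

Noise floor: N = −174 + 10 log₁₀(B) + NF
10 log₁₀(3.92×10⁶) = 65.93 dB
N = −174 + 65.93 + 7.96 = −100.11 dBm
SNR = P_sig − N = −83.4 − (−100.11) = 16.71 dB → 16.7 dB

16.7 dB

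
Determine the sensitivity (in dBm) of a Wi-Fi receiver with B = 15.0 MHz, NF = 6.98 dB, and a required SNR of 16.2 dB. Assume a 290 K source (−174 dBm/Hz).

Sensitivity = −174 + 10 log₁₀(B) + NF + SNR_min
= −174 + 71.76 + 6.98 + 16.2
= −79.06 dBm → −79.1 dBm

−79.1 dBm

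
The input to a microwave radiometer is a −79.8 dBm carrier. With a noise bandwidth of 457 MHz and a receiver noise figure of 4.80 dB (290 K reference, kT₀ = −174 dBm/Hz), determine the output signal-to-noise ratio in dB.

2.8 dB

Noise floor: N = −174 + 10 log₁₀(B) + NF
10 log₁₀(4.57×10⁸) = 86.6 dB
N = −174 + 86.6 + 4.80 = −82.60 dBm
SNR = P_sig − N = −79.8 − (−82.60) = 2.80 dB → 2.8 dB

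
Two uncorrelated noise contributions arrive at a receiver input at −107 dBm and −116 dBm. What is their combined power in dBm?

−106.5 dBm

Convert to linear, add, convert back:
P₁ = 2.00×10⁻¹⁴ W, P₂ = 2.51×10⁻¹⁵ W
P_tot = 2.25×10⁻¹⁴ W → 10 log₁₀(P_tot / 10⁻³) = −106.5 dBm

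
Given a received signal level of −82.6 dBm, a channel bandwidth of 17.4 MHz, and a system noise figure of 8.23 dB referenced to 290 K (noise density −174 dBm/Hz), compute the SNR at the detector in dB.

Noise floor: N = −174 + 10 log₁₀(B) + NF
10 log₁₀(1.74×10⁷) = 72.41 dB
N = −174 + 72.41 + 8.23 = −93.36 dBm
SNR = P_sig − N = −82.6 − (−93.36) = 10.76 dB → 10.8 dB

10.8 dB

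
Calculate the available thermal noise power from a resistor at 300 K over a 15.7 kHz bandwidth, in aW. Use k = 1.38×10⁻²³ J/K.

P_n = kTB = 1.38×10⁻²³ × 300 × 1.57×10⁴ = 6.50×10⁻¹⁷ W = 65.0 aW

65.0 aW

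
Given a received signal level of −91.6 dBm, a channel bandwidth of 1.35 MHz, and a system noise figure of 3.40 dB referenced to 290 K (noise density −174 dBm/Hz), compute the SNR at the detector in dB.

Noise floor: N = −174 + 10 log₁₀(B) + NF
10 log₁₀(1.35×10⁶) = 61.3 dB
N = −174 + 61.3 + 3.40 = −109.30 dBm
SNR = P_sig − N = −91.6 − (−109.30) = 17.70 dB → 17.7 dB

17.7 dB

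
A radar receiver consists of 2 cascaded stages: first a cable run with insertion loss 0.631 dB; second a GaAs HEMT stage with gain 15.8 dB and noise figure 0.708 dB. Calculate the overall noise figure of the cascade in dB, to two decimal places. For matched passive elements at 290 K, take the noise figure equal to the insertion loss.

1.34 dB

Convert to linear (a loss of L dB is a gain of −L dB): F_i = 10^(NF_i/10), G_i = 10^(G_i,dB/10)
  Stage 1: F_1 = 10^(0.631/10) = 1.156, G_1 = 10^(−0.631/10) = 0.8648
  Stage 2: F_2 = 10^(0.708/10) = 1.177, G_2 = 10^(15.8/10) = 38.02
Friis cascade:
  F = 1.156 + (1.177 − 1)/0.8648 = 1.361
NF = 10 log₁₀(1.361) = 1.34 dB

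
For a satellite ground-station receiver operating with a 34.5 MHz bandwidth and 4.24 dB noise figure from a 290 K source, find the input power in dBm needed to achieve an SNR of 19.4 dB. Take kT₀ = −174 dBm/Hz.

Sensitivity = −174 + 10 log₁₀(B) + NF + SNR_min
= −174 + 75.38 + 4.24 + 19.4
= −74.98 dBm → −75.0 dBm

−75.0 dBm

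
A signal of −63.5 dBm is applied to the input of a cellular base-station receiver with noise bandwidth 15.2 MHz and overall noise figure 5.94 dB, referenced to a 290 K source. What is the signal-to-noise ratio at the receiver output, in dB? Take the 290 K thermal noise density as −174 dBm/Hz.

32.7 dB

Noise floor: N = −174 + 10 log₁₀(B) + NF
10 log₁₀(1.52×10⁷) = 71.82 dB
N = −174 + 71.82 + 5.94 = −96.24 dBm
SNR = P_sig − N = −63.5 − (−96.24) = 32.74 dB → 32.7 dB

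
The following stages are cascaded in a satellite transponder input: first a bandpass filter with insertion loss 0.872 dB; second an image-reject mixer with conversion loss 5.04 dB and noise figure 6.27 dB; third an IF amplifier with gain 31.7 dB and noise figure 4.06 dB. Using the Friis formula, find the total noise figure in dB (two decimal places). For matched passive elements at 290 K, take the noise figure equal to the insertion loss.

Convert to linear (a loss of L dB is a gain of −L dB): F_i = 10^(NF_i/10), G_i = 10^(G_i,dB/10)
  Stage 1: F_1 = 10^(0.872/10) = 1.222, G_1 = 10^(−0.872/10) = 0.8181
  Stage 2: F_2 = 10^(6.27/10) = 4.236, G_2 = 10^(−5.04/10) = 0.3133
  Stage 3: F_3 = 10^(4.06/10) = 2.547, G_3 = 10^(31.7/10) = 1479
Friis cascade:
  F = 1.222 + (4.236 − 1)/0.8181 + (2.547 − 1)/0.2563 = 11.21
NF = 10 log₁₀(11.21) = 10.50 dB

10.50 dB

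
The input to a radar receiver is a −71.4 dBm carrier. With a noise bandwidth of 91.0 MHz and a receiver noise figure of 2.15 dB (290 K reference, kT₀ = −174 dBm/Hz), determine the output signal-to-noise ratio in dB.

Noise floor: N = −174 + 10 log₁₀(B) + NF
10 log₁₀(9.10×10⁷) = 79.59 dB
N = −174 + 79.59 + 2.15 = −92.26 dBm
SNR = P_sig − N = −71.4 − (−92.26) = 20.86 dB → 20.9 dB

20.9 dB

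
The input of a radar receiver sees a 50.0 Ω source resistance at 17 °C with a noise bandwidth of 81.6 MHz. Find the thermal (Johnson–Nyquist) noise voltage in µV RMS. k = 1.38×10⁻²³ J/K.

T = 17 °C + 273.15 = 290.15 K
V_n = √(4kTRB)
4kTRB = 4 × 1.38×10⁻²³ × 290.15 × 5.00×10¹ × 8.16×10⁷ = 6.53×10⁻¹¹ V²
V_n = √(6.53×10⁻¹¹) = 8.08×10⁻⁶ V = 8.08 µV

8.08 µV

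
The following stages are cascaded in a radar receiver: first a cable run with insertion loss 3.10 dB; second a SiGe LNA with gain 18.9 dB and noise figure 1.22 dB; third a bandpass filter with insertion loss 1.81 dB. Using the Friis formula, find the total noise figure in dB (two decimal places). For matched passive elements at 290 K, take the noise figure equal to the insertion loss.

4.34 dB

Convert to linear (a loss of L dB is a gain of −L dB): F_i = 10^(NF_i/10), G_i = 10^(G_i,dB/10)
  Stage 1: F_1 = 10^(3.10/10) = 2.042, G_1 = 10^(−3.10/10) = 0.4898
  Stage 2: F_2 = 10^(1.22/10) = 1.324, G_2 = 10^(18.9/10) = 77.62
  Stage 3: F_3 = 10^(1.81/10) = 1.517, G_3 = 10^(−1.81/10) = 0.6592
Friis cascade:
  F = 2.042 + (1.324 − 1)/0.4898 + (1.517 − 1)/38.02 = 2.718
NF = 10 log₁₀(2.718) = 4.34 dB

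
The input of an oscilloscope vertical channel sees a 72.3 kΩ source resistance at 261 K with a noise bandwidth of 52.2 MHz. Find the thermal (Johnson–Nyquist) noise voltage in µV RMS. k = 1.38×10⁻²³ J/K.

V_n = √(4kTRB)
4kTRB = 4 × 1.38×10⁻²³ × 261 × 7.23×10⁴ × 5.22×10⁷ = 5.44×10⁻⁸ V²
V_n = √(5.44×10⁻⁸) = 2.33×10⁻⁴ V = 233 µV

233 µV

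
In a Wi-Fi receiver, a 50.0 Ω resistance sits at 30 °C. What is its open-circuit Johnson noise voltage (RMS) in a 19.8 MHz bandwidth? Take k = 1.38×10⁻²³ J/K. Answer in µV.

4.07 µV

T = 30 °C + 273.15 = 303.15 K
V_n = √(4kTRB)
4kTRB = 4 × 1.38×10⁻²³ × 303.15 × 5.00×10¹ × 1.98×10⁷ = 1.66×10⁻¹¹ V²
V_n = √(1.66×10⁻¹¹) = 4.07×10⁻⁶ V = 4.07 µV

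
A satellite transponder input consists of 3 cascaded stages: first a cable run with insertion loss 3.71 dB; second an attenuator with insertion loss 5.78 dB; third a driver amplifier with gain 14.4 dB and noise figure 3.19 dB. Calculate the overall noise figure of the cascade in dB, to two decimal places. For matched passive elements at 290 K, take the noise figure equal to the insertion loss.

12.68 dB

Convert to linear (a loss of L dB is a gain of −L dB): F_i = 10^(NF_i/10), G_i = 10^(G_i,dB/10)
  Stage 1: F_1 = 10^(3.71/10) = 2.350, G_1 = 10^(−3.71/10) = 0.4256
  Stage 2: F_2 = 10^(5.78/10) = 3.784, G_2 = 10^(−5.78/10) = 0.2642
  Stage 3: F_3 = 10^(3.19/10) = 2.084, G_3 = 10^(14.4/10) = 27.54
Friis cascade:
  F = 2.350 + (3.784 − 1)/0.4256 + (2.084 − 1)/0.1125 = 18.54
NF = 10 log₁₀(18.54) = 12.68 dB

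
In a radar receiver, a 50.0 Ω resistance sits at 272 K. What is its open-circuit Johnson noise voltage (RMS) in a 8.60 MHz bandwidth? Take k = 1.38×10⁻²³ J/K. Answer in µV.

V_n = √(4kTRB)
4kTRB = 4 × 1.38×10⁻²³ × 272 × 5.00×10¹ × 8.60×10⁶ = 6.46×10⁻¹² V²
V_n = √(6.46×10⁻¹²) = 2.54×10⁻⁶ V = 2.54 µV

2.54 µV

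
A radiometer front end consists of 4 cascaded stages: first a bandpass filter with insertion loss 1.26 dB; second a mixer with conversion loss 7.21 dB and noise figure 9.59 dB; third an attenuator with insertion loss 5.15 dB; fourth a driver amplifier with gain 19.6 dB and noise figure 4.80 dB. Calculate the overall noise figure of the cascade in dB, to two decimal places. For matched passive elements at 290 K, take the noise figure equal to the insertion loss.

18.73 dB

Convert to linear (a loss of L dB is a gain of −L dB): F_i = 10^(NF_i/10), G_i = 10^(G_i,dB/10)
  Stage 1: F_1 = 10^(1.26/10) = 1.337, G_1 = 10^(−1.26/10) = 0.7482
  Stage 2: F_2 = 10^(9.59/10) = 9.099, G_2 = 10^(−7.21/10) = 0.1901
  Stage 3: F_3 = 10^(5.15/10) = 3.273, G_3 = 10^(−5.15/10) = 0.3055
  Stage 4: F_4 = 10^(4.80/10) = 3.020, G_4 = 10^(19.6/10) = 91.20
Friis cascade:
  F = 1.337 + (9.099 − 1)/0.7482 + (3.273 − 1)/0.1422 + (3.020 − 1)/0.04345 = 74.63
NF = 10 log₁₀(74.63) = 18.73 dB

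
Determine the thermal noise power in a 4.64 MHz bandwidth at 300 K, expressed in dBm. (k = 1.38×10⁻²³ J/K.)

P_n = kTB = 1.38×10⁻²³ × 300 × 4.64×10⁶ = 1.92×10⁻¹⁴ W
In dBm: 10 log₁₀(1.92×10⁻¹⁴ / 10⁻³) = −107.2 dBm

−107.2 dBm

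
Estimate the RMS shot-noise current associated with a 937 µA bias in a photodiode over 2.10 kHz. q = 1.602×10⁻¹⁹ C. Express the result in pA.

I_n = √(2qI·B)
2qI·B = 2 × 1.602×10⁻¹⁹ × 9.37×10⁻⁴ × 2.10×10³ = 6.30×10⁻¹⁹ A²
I_n = √(6.30×10⁻¹⁹) = 7.94×10⁻¹⁰ A = 794 pA

794 pA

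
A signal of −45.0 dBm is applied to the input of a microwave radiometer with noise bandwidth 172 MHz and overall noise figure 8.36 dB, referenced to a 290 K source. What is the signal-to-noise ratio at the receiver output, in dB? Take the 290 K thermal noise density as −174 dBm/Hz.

38.3 dB

Noise floor: N = −174 + 10 log₁₀(B) + NF
10 log₁₀(1.72×10⁸) = 82.36 dB
N = −174 + 82.36 + 8.36 = −83.28 dBm
SNR = P_sig − N = −45.0 − (−83.28) = 38.28 dB → 38.3 dB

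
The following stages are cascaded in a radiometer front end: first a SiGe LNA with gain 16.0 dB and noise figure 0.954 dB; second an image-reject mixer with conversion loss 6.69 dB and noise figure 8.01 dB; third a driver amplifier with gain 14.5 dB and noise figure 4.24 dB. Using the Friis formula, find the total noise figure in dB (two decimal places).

1.97 dB

Convert to linear (a loss of L dB is a gain of −L dB): F_i = 10^(NF_i/10), G_i = 10^(G_i,dB/10)
  Stage 1: F_1 = 10^(0.954/10) = 1.246, G_1 = 10^(16.0/10) = 39.81
  Stage 2: F_2 = 10^(8.01/10) = 6.324, G_2 = 10^(−6.69/10) = 0.2143
  Stage 3: F_3 = 10^(4.24/10) = 2.655, G_3 = 10^(14.5/10) = 28.18
Friis cascade:
  F = 1.246 + (6.324 − 1)/39.81 + (2.655 − 1)/8.531 = 1.573
NF = 10 log₁₀(1.573) = 1.97 dB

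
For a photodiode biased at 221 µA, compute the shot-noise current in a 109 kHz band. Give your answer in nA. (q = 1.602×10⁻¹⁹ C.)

2.78 nA

I_n = √(2qI·B)
2qI·B = 2 × 1.602×10⁻¹⁹ × 2.21×10⁻⁴ × 1.09×10⁵ = 7.72×10⁻¹⁸ A²
I_n = √(7.72×10⁻¹⁸) = 2.78×10⁻⁹ A = 2.78 nA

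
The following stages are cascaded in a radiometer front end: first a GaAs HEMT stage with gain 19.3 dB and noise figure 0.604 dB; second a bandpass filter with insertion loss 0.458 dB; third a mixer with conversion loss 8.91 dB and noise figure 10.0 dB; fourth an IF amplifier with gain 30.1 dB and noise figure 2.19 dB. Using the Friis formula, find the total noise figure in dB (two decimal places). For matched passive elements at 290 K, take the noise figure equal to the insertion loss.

Convert to linear (a loss of L dB is a gain of −L dB): F_i = 10^(NF_i/10), G_i = 10^(G_i,dB/10)
  Stage 1: F_1 = 10^(0.604/10) = 1.149, G_1 = 10^(19.3/10) = 85.11
  Stage 2: F_2 = 10^(0.458/10) = 1.111, G_2 = 10^(−0.458/10) = 0.8999
  Stage 3: F_3 = 10^(10.0/10) = 10.00, G_3 = 10^(−8.91/10) = 0.1285
  Stage 4: F_4 = 10^(2.19/10) = 1.656, G_4 = 10^(30.1/10) = 1023
Friis cascade:
  F = 1.149 + (1.111 − 1)/85.11 + (10.00 − 1)/76.59 + (1.656 − 1)/9.845 = 1.335
NF = 10 log₁₀(1.335) = 1.25 dB

1.25 dB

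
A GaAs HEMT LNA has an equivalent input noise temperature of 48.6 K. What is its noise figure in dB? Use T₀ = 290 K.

F = 1 + T_e/T₀ = 1 + 48.6/290 = 1.16759
NF = 10 log₁₀(1.16759) = 0.673 dB

0.673 dB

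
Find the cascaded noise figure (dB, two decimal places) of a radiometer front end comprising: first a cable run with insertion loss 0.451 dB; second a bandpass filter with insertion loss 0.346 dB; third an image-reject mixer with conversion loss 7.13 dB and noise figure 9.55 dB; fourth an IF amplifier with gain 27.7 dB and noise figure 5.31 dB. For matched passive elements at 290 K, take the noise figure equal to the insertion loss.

Convert to linear (a loss of L dB is a gain of −L dB): F_i = 10^(NF_i/10), G_i = 10^(G_i,dB/10)
  Stage 1: F_1 = 10^(0.451/10) = 1.109, G_1 = 10^(−0.451/10) = 0.9014
  Stage 2: F_2 = 10^(0.346/10) = 1.083, G_2 = 10^(−0.346/10) = 0.9234
  Stage 3: F_3 = 10^(9.55/10) = 9.016, G_3 = 10^(−7.13/10) = 0.1936
  Stage 4: F_4 = 10^(5.31/10) = 3.396, G_4 = 10^(27.7/10) = 588.8
Friis cascade:
  F = 1.109 + (1.083 − 1)/0.9014 + (9.016 − 1)/0.8323 + (3.396 − 1)/0.1612 = 25.70
NF = 10 log₁₀(25.70) = 14.10 dB

14.10 dB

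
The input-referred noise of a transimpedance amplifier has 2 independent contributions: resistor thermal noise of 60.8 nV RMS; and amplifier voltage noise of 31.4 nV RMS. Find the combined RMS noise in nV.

68.4 nV

Uncorrelated sources add in power (mean-square): V_tot = √(ΣV_i²)
V_tot = √[(6.08×10⁻⁸)² + (3.14×10⁻⁸)²] = 6.84×10⁻⁸ V = 68.4 nV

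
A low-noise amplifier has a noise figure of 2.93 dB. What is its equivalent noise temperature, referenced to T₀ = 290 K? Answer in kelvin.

279 K

F = 10^(2.93/10) = 1.96336
T_e = (F − 1)·T₀ = (1.96336 − 1) × 290 = 279 K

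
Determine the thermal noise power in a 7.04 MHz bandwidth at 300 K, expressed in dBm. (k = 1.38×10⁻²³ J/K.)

−105.4 dBm

P_n = kTB = 1.38×10⁻²³ × 300 × 7.04×10⁶ = 2.91×10⁻¹⁴ W
In dBm: 10 log₁₀(2.91×10⁻¹⁴ / 10⁻³) = −105.4 dBm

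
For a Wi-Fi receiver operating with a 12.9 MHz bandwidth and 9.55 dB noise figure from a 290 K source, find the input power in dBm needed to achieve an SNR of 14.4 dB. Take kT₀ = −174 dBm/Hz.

−78.9 dBm

Sensitivity = −174 + 10 log₁₀(B) + NF + SNR_min
= −174 + 71.11 + 9.55 + 14.4
= −78.94 dBm → −78.9 dBm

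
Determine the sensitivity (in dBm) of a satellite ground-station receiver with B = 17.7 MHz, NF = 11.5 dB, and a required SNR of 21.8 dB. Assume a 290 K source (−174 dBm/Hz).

−68.2 dBm

Sensitivity = −174 + 10 log₁₀(B) + NF + SNR_min
= −174 + 72.48 + 11.5 + 21.8
= −68.22 dBm → −68.2 dBm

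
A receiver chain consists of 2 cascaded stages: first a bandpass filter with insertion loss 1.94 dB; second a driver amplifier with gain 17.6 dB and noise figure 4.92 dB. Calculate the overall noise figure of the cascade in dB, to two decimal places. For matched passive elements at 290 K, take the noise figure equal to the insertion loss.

Convert to linear (a loss of L dB is a gain of −L dB): F_i = 10^(NF_i/10), G_i = 10^(G_i,dB/10)
  Stage 1: F_1 = 10^(1.94/10) = 1.563, G_1 = 10^(−1.94/10) = 0.6397
  Stage 2: F_2 = 10^(4.92/10) = 3.105, G_2 = 10^(17.6/10) = 57.54
Friis cascade:
  F = 1.563 + (3.105 − 1)/0.6397 = 4.853
NF = 10 log₁₀(4.853) = 6.86 dB

6.86 dB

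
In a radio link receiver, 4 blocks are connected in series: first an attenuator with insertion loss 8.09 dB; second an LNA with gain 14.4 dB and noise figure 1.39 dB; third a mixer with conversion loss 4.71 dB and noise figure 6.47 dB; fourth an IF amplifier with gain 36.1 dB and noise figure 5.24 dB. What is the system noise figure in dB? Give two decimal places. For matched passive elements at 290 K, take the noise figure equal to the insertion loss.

Convert to linear (a loss of L dB is a gain of −L dB): F_i = 10^(NF_i/10), G_i = 10^(G_i,dB/10)
  Stage 1: F_1 = 10^(8.09/10) = 6.442, G_1 = 10^(−8.09/10) = 0.1552
  Stage 2: F_2 = 10^(1.39/10) = 1.377, G_2 = 10^(14.4/10) = 27.54
  Stage 3: F_3 = 10^(6.47/10) = 4.436, G_3 = 10^(−4.71/10) = 0.3381
  Stage 4: F_4 = 10^(5.24/10) = 3.342, G_4 = 10^(36.1/10) = 4074
Friis cascade:
  F = 6.442 + (1.377 − 1)/0.1552 + (4.436 − 1)/4.276 + (3.342 − 1)/1.445 = 11.30
NF = 10 log₁₀(11.30) = 10.53 dB

10.53 dB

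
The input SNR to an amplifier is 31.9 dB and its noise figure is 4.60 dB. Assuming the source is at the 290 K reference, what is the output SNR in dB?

By definition F = SNR_in/SNR_out, so in dB: SNR_out = SNR_in − NF
SNR_out = 31.9 − 4.60 = 27.30 dB

27.30 dB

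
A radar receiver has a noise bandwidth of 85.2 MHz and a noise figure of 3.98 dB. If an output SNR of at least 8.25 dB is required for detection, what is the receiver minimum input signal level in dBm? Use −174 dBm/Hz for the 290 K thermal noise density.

−82.5 dBm

Sensitivity = −174 + 10 log₁₀(B) + NF + SNR_min
= −174 + 79.3 + 3.98 + 8.25
= −82.47 dBm → −82.5 dBm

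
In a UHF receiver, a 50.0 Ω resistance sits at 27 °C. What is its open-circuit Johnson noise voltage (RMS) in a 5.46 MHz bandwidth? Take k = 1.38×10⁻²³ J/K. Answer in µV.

T = 27 °C + 273.15 = 300.15 K
V_n = √(4kTRB)
4kTRB = 4 × 1.38×10⁻²³ × 300.15 × 5.00×10¹ × 5.46×10⁶ = 4.52×10⁻¹² V²
V_n = √(4.52×10⁻¹²) = 2.13×10⁻⁶ V = 2.13 µV

2.13 µV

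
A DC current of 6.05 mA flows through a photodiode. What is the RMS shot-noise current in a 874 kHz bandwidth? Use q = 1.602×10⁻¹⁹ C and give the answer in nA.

41.2 nA

I_n = √(2qI·B)
2qI·B = 2 × 1.602×10⁻¹⁹ × 6.05×10⁻³ × 8.74×10⁵ = 1.69×10⁻¹⁵ A²
I_n = √(1.69×10⁻¹⁵) = 4.12×10⁻⁸ A = 41.2 nA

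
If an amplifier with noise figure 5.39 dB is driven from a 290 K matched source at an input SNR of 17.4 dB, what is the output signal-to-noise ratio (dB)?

By definition F = SNR_in/SNR_out, so in dB: SNR_out = SNR_in − NF
SNR_out = 17.4 − 5.39 = 12.01 dB

12.01 dB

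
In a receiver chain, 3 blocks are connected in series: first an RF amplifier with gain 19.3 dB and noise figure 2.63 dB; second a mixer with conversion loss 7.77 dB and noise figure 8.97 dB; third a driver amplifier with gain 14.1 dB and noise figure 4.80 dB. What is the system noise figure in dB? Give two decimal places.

Convert to linear (a loss of L dB is a gain of −L dB): F_i = 10^(NF_i/10), G_i = 10^(G_i,dB/10)
  Stage 1: F_1 = 10^(2.63/10) = 1.832, G_1 = 10^(19.3/10) = 85.11
  Stage 2: F_2 = 10^(8.97/10) = 7.889, G_2 = 10^(−7.77/10) = 0.1671
  Stage 3: F_3 = 10^(4.80/10) = 3.020, G_3 = 10^(14.1/10) = 25.70
Friis cascade:
  F = 1.832 + (7.889 − 1)/85.11 + (3.020 − 1)/14.22 = 2.055
NF = 10 log₁₀(2.055) = 3.13 dB

3.13 dB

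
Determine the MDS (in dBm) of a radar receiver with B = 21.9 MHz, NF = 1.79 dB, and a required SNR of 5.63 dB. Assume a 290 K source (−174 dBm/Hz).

−93.2 dBm

Sensitivity = −174 + 10 log₁₀(B) + NF + SNR_min
= −174 + 73.4 + 1.79 + 5.63
= −93.18 dBm → −93.2 dBm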